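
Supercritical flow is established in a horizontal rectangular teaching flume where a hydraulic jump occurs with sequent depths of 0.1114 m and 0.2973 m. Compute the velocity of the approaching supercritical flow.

V₁ = 2.313 m/s

For a rectangular channel the momentum equation gives q² = ½·g·y₁·y₂·(y₁ + y₂) = ½×9.81×0.1114×0.2973×0.4087 = 0.06639.
q = √0.06639 = 0.2577 m²/s.
V₁ = q/y₁ = 0.2577/0.1114 = 2.313 m/s.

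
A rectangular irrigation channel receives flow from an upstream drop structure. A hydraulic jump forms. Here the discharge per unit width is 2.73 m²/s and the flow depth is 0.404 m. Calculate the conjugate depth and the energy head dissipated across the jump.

y₂ = 1.75 m; ΔE = 0.859 m

V₁ = q/y₁ = 2.73/0.404 = 6.76 m/s. Fr₁ = V₁/√(g·y₁) = 6.76/√(9.81×0.404) = 3.39.
From the momentum equation for a rectangular channel, y₂/y₁ = ½[√(1 + 8Fr₁²) − 1] = ½[√93.17 − 1] = 4.33.
y₂ = 4.33 × 0.404 = 1.75 m.
V₂ = q/y₂ = 2.73/1.75 = 1.56 m/s. E₁ = y₁ + V₁²/2g = 2.73 m; E₂ = y₂ + V₂²/2g = 1.87 m. ΔE = E₁ − E₂ = 0.859 m.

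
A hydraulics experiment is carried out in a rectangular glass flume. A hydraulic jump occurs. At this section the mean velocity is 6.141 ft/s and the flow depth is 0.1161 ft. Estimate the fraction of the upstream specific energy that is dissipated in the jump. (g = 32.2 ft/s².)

Fr₁ = V₁/√(g·y₁) = 6.141/√(32.2×0.1161) = 3.176.
By Bélanger, y₂/y₁ = ½[√(1 + 8Fr₁²) − 1] = ½[√81.701 − 1] = 4.019.
y₂ = 4.019 × 0.1161 = 0.4667 ft.
E₁ = y₁ + V₁²/2g = 0.7017 ft. ΔE = (y₂ − y₁)³/(4y₁y₂) = 0.1988 ft. ΔE/E₁ = 0.1988/0.7017 = 0.283.

ΔE/E₁ = 0.283 (28.3%)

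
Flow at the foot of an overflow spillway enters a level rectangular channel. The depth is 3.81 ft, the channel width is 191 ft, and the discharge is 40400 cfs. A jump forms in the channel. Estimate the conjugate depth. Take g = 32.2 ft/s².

y₂ = 25.2 ft

q = Q/b = 40400/191 = 212 ft²/s; V₁ = q/y₁ = 55.5 ft/s. Fr₁ = V₁/√(g·y₁) = 5.01.
Sequent-depth ratio: y₂/y₁ = ½[√(1 + 8Fr₁²) − 1] = ½[√202.0 − 1] = 6.61.
y₂ = 6.61 × 3.81 = 25.2 ft.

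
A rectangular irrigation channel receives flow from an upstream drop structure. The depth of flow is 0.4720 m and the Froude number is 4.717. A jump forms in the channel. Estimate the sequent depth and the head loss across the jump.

Fr₁ = 4.717 (given).
Conjugate-depth relation: y₂/y₁ = ½[√(1 + 8Fr₁²) − 1] = ½[√179.00 − 1] = 6.190.
y₂ = 6.190 × 0.4720 = 2.921 m.
V₁ = Fr₁·√(g·y₁) = 4.717×√(9.81×0.4720) = 10.15 m/s; q = V₁·y₁ = 4.791 m²/s. V₂ = q/y₂ = 4.791/2.921 = 1.640 m/s. E₁ = y₁ + V₁²/2g = 5.723 m; E₂ = y₂ + V₂²/2g = 3.059 m. ΔE = E₁ − E₂ = 2.664 m.

y₂ = 2.921 m; ΔE = 2.664 m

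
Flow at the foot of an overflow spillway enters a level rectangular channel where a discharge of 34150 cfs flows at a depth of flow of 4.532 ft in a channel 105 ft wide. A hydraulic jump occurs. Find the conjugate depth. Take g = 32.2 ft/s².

q = Q/b = 34150/105 = 325.2 ft²/s; V₁ = q/y₁ = 71.76 ft/s. Fr₁ = V₁/√(g·y₁) = 5.941.
Conjugate-depth relation: y₂/y₁ = ½[√(1 + 8Fr₁²) − 1] = ½[√283.34 − 1] = 7.916.
y₂ = 7.916 × 4.532 = 35.88 ft.

y₂ = 35.88 ft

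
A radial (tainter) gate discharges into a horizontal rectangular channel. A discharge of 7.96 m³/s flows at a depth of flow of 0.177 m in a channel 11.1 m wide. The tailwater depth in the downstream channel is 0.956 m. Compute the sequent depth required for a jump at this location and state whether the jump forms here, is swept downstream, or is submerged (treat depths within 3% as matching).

y₂ = 0.686 m; the jump is submerged

q = Q/b = 7.96/11.1 = 0.717 m²/s; V₁ = q/y₁ = 4.05 m/s. Fr₁ = V₁/√(g·y₁) = 3.07.
From the momentum equation for a rectangular channel, y₂/y₁ = ½[√(1 + 8Fr₁²) − 1] = ½[√76.63 − 1] = 3.88.
y₂ = 3.88 × 0.177 = 0.686 m.
Tailwater y_tw = 0.956 m: y_tw > y₂, so the jump is submerged.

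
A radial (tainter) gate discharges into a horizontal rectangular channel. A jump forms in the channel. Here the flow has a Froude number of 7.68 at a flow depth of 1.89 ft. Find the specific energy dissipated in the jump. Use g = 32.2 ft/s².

ΔE = 37.5 ft

Fr₁ = 7.68 (given).
Bélanger equation: y₂/y₁ = ½[√(1 + 8Fr₁²) − 1] = ½[√472.9 − 1] = 10.4.
y₂ = 10.4 × 1.89 = 19.6 ft.
Head loss: ΔE = (y₂ − y₁)³/(4y₁y₂) = (19.6 − 1.89)³/(4×1.89×19.6) = 5559/148 = 37.5 ft.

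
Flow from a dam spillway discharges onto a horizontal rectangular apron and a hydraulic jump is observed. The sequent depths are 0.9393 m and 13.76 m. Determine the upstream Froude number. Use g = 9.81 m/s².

For a rectangular channel the momentum equation gives q² = ½·g·y₁·y₂·(y₁ + y₂) = ½×9.81×0.9393×13.76×14.70 = 931.9.
q = √931.9 = 30.53 m²/s.
V₁ = q/y₁ = 32.50 m/s; Fr₁ = V₁/√(g·y₁) = 10.71.

Fr₁ = 10.71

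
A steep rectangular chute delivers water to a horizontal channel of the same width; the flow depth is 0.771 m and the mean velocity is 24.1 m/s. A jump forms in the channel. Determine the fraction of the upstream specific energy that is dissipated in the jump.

Fr₁ = V₁/√(g·y₁) = 24.1/√(9.81×0.771) = 8.76.
Bélanger equation: y₂/y₁ = ½[√(1 + 8Fr₁²) − 1] = ½[√615.3 − 1] = 11.9.
y₂ = 11.9 × 0.771 = 9.18 m.
E₁ = y₁ + V₁²/2g = 30.4 m. ΔE = (y₂ − y₁)³/(4y₁y₂) = 21.0 m. ΔE/E₁ = 21.0/30.4 = 0.691.

ΔE/E₁ = 0.691 (69.1%)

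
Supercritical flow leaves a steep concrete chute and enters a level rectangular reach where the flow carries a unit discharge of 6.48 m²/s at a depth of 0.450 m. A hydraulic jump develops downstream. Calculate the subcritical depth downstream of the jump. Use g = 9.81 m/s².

y₂ = 4.14 m

V₁ = q/y₁ = 6.48/0.450 = 14.4 m/s. Fr₁ = V₁/√(g·y₁) = 14.4/√(9.81×0.450) = 6.85.
Conjugate-depth relation: y₂/y₁ = ½[√(1 + 8Fr₁²) − 1] = ½[√376.8 − 1] = 9.21.
y₂ = 9.21 × 0.450 = 4.14 m.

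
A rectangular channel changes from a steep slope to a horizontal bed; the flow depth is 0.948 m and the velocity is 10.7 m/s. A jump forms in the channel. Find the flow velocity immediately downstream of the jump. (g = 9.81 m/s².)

Fr₁ = V₁/√(g·y₁) = 10.7/√(9.81×0.948) = 3.51.
From the momentum equation for a rectangular channel, y₂/y₁ = ½[√(1 + 8Fr₁²) − 1] = ½[√99.49 − 1] = 4.49.
y₂ = 4.49 × 0.948 = 4.25 m.
q = V₁·y₁ = 10.7 × 0.948 = 10.1 m²/s.
V₂ = q/y₂ = 10.1/4.25 = 2.38 m/s.

V₂ = 2.38 m/s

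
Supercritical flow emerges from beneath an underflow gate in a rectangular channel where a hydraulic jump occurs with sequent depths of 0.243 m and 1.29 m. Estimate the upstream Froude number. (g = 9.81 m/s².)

Fr₁ = 4.09

For a rectangular channel the momentum equation gives q² = ½·g·y₁·y₂·(y₁ + y₂) = ½×9.81×0.243×1.29×1.53 = 2.36.
q = √2.36 = 1.54 m²/s.
V₁ = q/y₁ = 6.32 m/s; Fr₁ = V₁/√(g·y₁) = 4.09.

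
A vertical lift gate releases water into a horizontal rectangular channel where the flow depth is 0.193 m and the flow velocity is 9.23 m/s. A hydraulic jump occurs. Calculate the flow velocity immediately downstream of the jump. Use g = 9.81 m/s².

Fr₁ = V₁/√(g·y₁) = 9.23/√(9.81×0.193) = 6.71.
Sequent-depth ratio: y₂/y₁ = ½[√(1 + 8Fr₁²) − 1] = ½[√361.0 − 1] = 9.00.
y₂ = 9.00 × 0.193 = 1.74 m.
q = V₁·y₁ = 9.23 × 0.193 = 1.78 m²/s.
V₂ = q/y₂ = 1.78/1.74 = 1.03 m/s.

V₂ = 1.03 m/s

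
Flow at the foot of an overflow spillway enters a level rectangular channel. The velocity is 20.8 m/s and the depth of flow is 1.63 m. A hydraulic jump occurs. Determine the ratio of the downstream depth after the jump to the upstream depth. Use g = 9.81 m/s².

y₂/y₁ = 6.87

Fr₁ = V₁/√(g·y₁) = 20.8/√(9.81×1.63) = 5.20.
By Bélanger, y₂/y₁ = ½[√(1 + 8Fr₁²) − 1] = ½[√217.5 − 1] = 6.87.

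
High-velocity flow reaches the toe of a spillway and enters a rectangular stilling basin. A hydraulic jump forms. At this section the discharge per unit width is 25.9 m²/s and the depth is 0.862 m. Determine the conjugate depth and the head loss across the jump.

V₁ = q/y₁ = 25.9/0.862 = 30.0 m/s. Fr₁ = V₁/√(g·y₁) = 30.0/√(9.81×0.862) = 10.3.
Sequent-depth ratio: y₂/y₁ = ½[√(1 + 8Fr₁²) − 1] = ½[√855.1 − 1] = 14.1.
y₂ = 14.1 × 0.862 = 12.2 m.
V₂ = q/y₂ = 25.9/12.2 = 2.13 m/s. E₁ = y₁ + V₁²/2g = 46.9 m; E₂ = y₂ + V₂²/2g = 12.4 m. ΔE = E₁ − E₂ = 34.5 m.

y₂ = 12.2 m; ΔE = 34.5 m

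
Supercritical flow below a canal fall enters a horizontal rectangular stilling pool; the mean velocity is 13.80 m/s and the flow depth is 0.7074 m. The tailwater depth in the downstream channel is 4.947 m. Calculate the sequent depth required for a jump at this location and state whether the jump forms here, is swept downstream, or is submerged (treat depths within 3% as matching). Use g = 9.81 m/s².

Fr₁ = V₁/√(g·y₁) = 13.80/√(9.81×0.7074) = 5.239.
From the momentum equation for a rectangular channel, y₂/y₁ = ½[√(1 + 8Fr₁²) − 1] = ½[√220.54 − 1] = 6.925.
y₂ = 6.925 × 0.7074 = 4.899 m.
Tailwater y_tw = 4.947 m: y_tw ≈ y₂, so the jump forms here.

y₂ = 4.899 m; the jump forms here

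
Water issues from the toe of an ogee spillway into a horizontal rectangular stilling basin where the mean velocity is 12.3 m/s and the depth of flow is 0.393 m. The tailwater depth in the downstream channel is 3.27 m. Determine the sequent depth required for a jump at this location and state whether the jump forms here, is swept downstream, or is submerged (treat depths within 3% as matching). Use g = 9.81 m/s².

y₂ = 3.29 m; the jump forms here

Fr₁ = V₁/√(g·y₁) = 12.3/√(9.81×0.393) = 6.26.
By Bélanger, y₂/y₁ = ½[√(1 + 8Fr₁²) − 1] = ½[√314.9 − 1] = 8.37.
y₂ = 8.37 × 0.393 = 3.29 m.
Tailwater y_tw = 3.27 m: y_tw ≈ y₂, so the jump forms here.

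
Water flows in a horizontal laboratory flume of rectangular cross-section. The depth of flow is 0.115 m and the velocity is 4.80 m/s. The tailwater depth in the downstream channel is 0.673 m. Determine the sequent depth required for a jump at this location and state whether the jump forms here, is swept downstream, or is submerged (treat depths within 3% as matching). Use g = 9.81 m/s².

y₂ = 0.680 m; the jump forms here

Fr₁ = V₁/√(g·y₁) = 4.80/√(9.81×0.115) = 4.52.
Conjugate-depth relation: y₂/y₁ = ½[√(1 + 8Fr₁²) − 1] = ½[√164.4 − 1] = 5.91.
y₂ = 5.91 × 0.115 = 0.680 m.
Tailwater y_tw = 0.673 m: y_tw ≈ y₂, so the jump forms here.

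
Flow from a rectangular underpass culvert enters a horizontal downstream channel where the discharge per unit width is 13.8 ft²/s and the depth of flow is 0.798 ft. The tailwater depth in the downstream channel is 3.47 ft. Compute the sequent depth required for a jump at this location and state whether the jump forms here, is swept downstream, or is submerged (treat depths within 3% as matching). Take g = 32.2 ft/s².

V₁ = q/y₁ = 13.8/0.798 = 17.3 ft/s. Fr₁ = V₁/√(g·y₁) = 17.3/√(32.2×0.798) = 3.41.
By Bélanger, y₂/y₁ = ½[√(1 + 8Fr₁²) − 1] = ½[√94.11 − 1] = 4.35.
y₂ = 4.35 × 0.798 = 3.47 ft.
Tailwater y_tw = 3.47 ft: y_tw ≈ y₂, so the jump forms here.

y₂ = 3.47 ft; the jump forms here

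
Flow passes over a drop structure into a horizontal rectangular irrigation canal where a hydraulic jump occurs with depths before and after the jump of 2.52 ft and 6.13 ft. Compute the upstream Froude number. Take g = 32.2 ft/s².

For a rectangular channel the momentum equation gives q² = ½·g·y₁·y₂·(y₁ + y₂) = ½×32.2×2.52×6.13×8.65 = 2151.
q = √2151 = 46.4 ft²/s.
V₁ = q/y₁ = 18.4 ft/s; Fr₁ = V₁/√(g·y₁) = 2.04.

Fr₁ = 2.04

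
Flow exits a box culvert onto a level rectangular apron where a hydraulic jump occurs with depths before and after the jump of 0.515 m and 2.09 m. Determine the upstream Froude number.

Fr₁ = 3.20

For a rectangular channel the momentum equation gives q² = ½·g·y₁·y₂·(y₁ + y₂) = ½×9.81×0.515×2.09×2.60 = 13.8.
q = √13.8 = 3.71 m²/s.
V₁ = q/y₁ = 7.20 m/s; Fr₁ = V₁/√(g·y₁) = 3.20.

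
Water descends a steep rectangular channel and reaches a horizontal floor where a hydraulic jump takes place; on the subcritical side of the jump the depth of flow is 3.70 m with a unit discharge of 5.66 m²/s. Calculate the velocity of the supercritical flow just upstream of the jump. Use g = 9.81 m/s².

V₂ = q/y₂ = 5.66/3.70 = 1.53 m/s; Fr₂ = V₂/√(g·y₂) = 0.254.
Applying the sequent-depth relation in reverse, y₁/y₂ = ½[√(1 + 8Fr₂²) − 1] = ½[√1.516 − 1] = 0.116.
y₁ = 0.116 × 3.70 = 0.428 m.
V₁ = q/y₁ = 5.66/0.428 = 13.2 m/s.

V₁ = 13.2 m/s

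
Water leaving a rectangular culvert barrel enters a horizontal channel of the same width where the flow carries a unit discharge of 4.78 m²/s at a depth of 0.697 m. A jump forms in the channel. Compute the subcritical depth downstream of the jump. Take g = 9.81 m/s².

y₂ = 2.26 m

V₁ = q/y₁ = 4.78/0.697 = 6.86 m/s. Fr₁ = V₁/√(g·y₁) = 6.86/√(9.81×0.697) = 2.62.
Conjugate-depth relation: y₂/y₁ = ½[√(1 + 8Fr₁²) − 1] = ½[√56.03 − 1] = 3.24.
y₂ = 3.24 × 0.697 = 2.26 m.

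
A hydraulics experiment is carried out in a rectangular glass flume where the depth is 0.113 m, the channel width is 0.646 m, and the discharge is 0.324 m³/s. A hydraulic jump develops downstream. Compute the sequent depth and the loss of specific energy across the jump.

y₂ = 0.620 m; ΔE = 0.464 m

q = Q/b = 0.324/0.646 = 0.502 m²/s; V₁ = q/y₁ = 4.44 m/s. Fr₁ = V₁/√(g·y₁) = 4.22.
Conjugate-depth relation: y₂/y₁ = ½[√(1 + 8Fr₁²) − 1] = ½[√143.2 − 1] = 5.48.
y₂ = 5.48 × 0.113 = 0.620 m.
V₂ = q/y₂ = 0.502/0.620 = 0.810 m/s. E₁ = y₁ + V₁²/2g = 1.12 m; E₂ = y₂ + V₂²/2g = 0.653 m. ΔE = E₁ − E₂ = 0.464 m.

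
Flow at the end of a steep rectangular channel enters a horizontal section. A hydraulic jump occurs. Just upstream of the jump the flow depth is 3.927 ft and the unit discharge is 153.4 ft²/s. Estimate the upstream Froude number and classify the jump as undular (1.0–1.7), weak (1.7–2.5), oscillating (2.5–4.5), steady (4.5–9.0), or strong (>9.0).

Fr₁ = 3.474; oscillating jump

V₁ = q/y₁ = 153.4/3.927 = 39.06 ft/s. Fr₁ = V₁/√(g·y₁) = 39.06/√(32.2×3.927) = 3.474.
Fr₁ = 3.474 lies in the oscillating range.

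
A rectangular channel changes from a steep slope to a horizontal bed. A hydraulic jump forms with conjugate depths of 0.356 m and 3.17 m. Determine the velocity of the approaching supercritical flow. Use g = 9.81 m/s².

For a rectangular channel the momentum equation gives q² = ½·g·y₁·y₂·(y₁ + y₂) = ½×9.81×0.356×3.17×3.53 = 19.5.
q = √19.5 = 4.42 m²/s.
V₁ = q/y₁ = 4.42/0.356 = 12.4 m/s.

V₁ = 12.4 m/s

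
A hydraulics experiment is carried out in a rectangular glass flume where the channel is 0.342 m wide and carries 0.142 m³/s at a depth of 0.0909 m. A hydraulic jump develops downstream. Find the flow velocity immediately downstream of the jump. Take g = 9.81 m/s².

V₂ = 0.718 m/s

q = Q/b = 0.142/0.342 = 0.415 m²/s; V₁ = q/y₁ = 4.57 m/s. Fr₁ = V₁/√(g·y₁) = 4.84.
By Bélanger, y₂/y₁ = ½[√(1 + 8Fr₁²) − 1] = ½[√188.2 − 1] = 6.36.
y₂ = 6.36 × 0.0909 = 0.578 m.
V₂ = q/y₂ = 0.415/0.578 = 0.718 m/s.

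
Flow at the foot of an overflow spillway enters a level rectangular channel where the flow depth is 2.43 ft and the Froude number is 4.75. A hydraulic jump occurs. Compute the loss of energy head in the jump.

Fr₁ = 4.75 (given).
Conjugate-depth relation: y₂/y₁ = ½[√(1 + 8Fr₁²) − 1] = ½[√181.5 − 1] = 6.24.
y₂ = 6.24 × 2.43 = 15.2 ft.
V₁ = Fr₁·√(g·y₁) = 4.75×√(32.2×2.43) = 42.0 ft/s; q = V₁·y₁ = 102 ft²/s. V₂ = q/y₂ = 102/15.2 = 6.74 ft/s. E₁ = y₁ + V₁²/2g = 29.8 ft; E₂ = y₂ + V₂²/2g = 15.9 ft. ΔE = E₁ − E₂ = 14.0 ft.

ΔE = 14.0 ft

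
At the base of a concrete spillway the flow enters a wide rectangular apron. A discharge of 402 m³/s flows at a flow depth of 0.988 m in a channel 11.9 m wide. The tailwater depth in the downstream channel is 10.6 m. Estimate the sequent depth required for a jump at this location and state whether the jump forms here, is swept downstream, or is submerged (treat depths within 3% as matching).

q = Q/b = 402/11.9 = 33.8 m²/s; V₁ = q/y₁ = 34.2 m/s. Fr₁ = V₁/√(g·y₁) = 11.0.
From the momentum equation for a rectangular channel, y₂/y₁ = ½[√(1 + 8Fr₁²) − 1] = ½[√966.0 − 1] = 15.0.
y₂ = 15.0 × 0.988 = 14.9 m.
Tailwater y_tw = 10.6 m: y_tw < y₂, so the jump is swept downstream.

y₂ = 14.9 m; the jump is swept downstream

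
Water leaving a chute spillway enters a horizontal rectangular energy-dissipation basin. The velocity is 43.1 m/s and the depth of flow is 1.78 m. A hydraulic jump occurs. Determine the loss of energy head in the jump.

Fr₁ = V₁/√(g·y₁) = 43.1/√(9.81×1.78) = 10.3.
By Bélanger, y₂/y₁ = ½[√(1 + 8Fr₁²) − 1] = ½[√852.1 − 1] = 14.1.
y₂ = 14.1 × 1.78 = 25.1 m.
Head loss: ΔE = (y₂ − y₁)³/(4y₁y₂) = (25.1 − 1.78)³/(4×1.78×25.1) = 12664/179 = 70.9 m.

ΔE = 70.9 m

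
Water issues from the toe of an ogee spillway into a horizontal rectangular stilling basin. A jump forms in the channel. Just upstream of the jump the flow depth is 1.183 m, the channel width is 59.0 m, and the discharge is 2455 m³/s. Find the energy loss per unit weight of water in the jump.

q = Q/b = 2455/59.0 = 41.61 m²/s; V₁ = q/y₁ = 35.17 m/s. Fr₁ = V₁/√(g·y₁) = 10.32.
Conjugate-depth relation: y₂/y₁ = ½[√(1 + 8Fr₁²) − 1] = ½[√853.84 − 1] = 14.11.
y₂ = 14.11 × 1.183 = 16.69 m.
V₂ = q/y₂ = 41.61/16.69 = 2.493 m/s. E₁ = y₁ + V₁²/2g = 64.24 m; E₂ = y₂ + V₂²/2g = 17.01 m. ΔE = E₁ − E₂ = 47.23 m.

ΔE = 47.23 m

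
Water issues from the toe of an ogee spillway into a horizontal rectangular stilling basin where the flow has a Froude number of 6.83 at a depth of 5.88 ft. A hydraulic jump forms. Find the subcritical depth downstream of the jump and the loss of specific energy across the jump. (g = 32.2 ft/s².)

Fr₁ = 6.83 (given).
Conjugate-depth relation: y₂/y₁ = ½[√(1 + 8Fr₁²) − 1] = ½[√374.2 − 1] = 9.17.
y₂ = 9.17 × 5.88 = 53.9 ft.
V₁ = Fr₁·√(g·y₁) = 6.83×√(32.2×5.88) = 94.0 ft/s; q = V₁·y₁ = 553 ft²/s. V₂ = q/y₂ = 553/53.9 = 10.2 ft/s. E₁ = y₁ + V₁²/2g = 143 ft; E₂ = y₂ + V₂²/2g = 55.6 ft. ΔE = E₁ − E₂ = 87.5 ft.

y₂ = 53.9 ft; ΔE = 87.5 ft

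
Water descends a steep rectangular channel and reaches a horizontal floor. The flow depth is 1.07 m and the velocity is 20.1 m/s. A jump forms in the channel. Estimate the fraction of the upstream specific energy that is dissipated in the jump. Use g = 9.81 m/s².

Fr₁ = V₁/√(g·y₁) = 20.1/√(9.81×1.07) = 6.20.
Conjugate-depth relation: y₂/y₁ = ½[√(1 + 8Fr₁²) − 1] = ½[√308.9 − 1] = 8.29.
y₂ = 8.29 × 1.07 = 8.87 m.
E₁ = y₁ + V₁²/2g = 21.7 m. ΔE = (y₂ − y₁)³/(4y₁y₂) = 12.5 m. ΔE/E₁ = 12.5/21.7 = 0.577.

ΔE/E₁ = 0.577 (57.7%)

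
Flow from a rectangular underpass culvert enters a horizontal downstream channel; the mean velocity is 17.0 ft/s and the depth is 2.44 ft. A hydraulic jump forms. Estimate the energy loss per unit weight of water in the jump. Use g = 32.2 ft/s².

Fr₁ = V₁/√(g·y₁) = 17.0/√(32.2×2.44) = 1.92.
From the momentum equation for a rectangular channel, y₂/y₁ = ½[√(1 + 8Fr₁²) − 1] = ½[√30.43 − 1] = 2.26.
y₂ = 2.26 × 2.44 = 5.51 ft.
q = V₁·y₁ = 17.0 × 2.44 = 41.5 ft²/s. V₂ = q/y₂ = 41.5/5.51 = 7.53 ft/s. E₁ = y₁ + V₁²/2g = 6.93 ft; E₂ = y₂ + V₂²/2g = 6.39 ft. ΔE = E₁ − E₂ = 0.538 ft.

ΔE = 0.538 ft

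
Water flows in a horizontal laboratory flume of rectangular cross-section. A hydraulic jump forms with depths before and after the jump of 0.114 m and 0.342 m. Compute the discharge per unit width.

q = 0.295 m²/s

For a rectangular channel the momentum equation gives q² = ½·g·y₁·y₂·(y₁ + y₂) = ½×9.81×0.114×0.342×0.456 = 0.0872.
q = √0.0872 = 0.295 m²/s.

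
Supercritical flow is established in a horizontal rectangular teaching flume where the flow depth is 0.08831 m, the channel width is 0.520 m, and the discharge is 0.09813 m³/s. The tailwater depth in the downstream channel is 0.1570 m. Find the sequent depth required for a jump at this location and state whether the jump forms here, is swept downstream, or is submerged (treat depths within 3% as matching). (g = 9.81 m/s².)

q = Q/b = 0.09813/0.520 = 0.1887 m²/s; V₁ = q/y₁ = 2.137 m/s. Fr₁ = V₁/√(g·y₁) = 2.296.
Sequent-depth ratio: y₂/y₁ = ½[√(1 + 8Fr₁²) − 1] = ½[√43.169 − 1] = 2.785.
y₂ = 2.785 × 0.08831 = 0.2460 m.
Tailwater y_tw = 0.1570 m: y_tw < y₂, so the jump is swept downstream.

y₂ = 0.2460 m; the jump is swept downstream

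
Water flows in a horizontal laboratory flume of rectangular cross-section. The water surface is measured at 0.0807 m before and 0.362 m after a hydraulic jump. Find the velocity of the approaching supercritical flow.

V₁ = 3.12 m/s

For a rectangular channel the momentum equation gives q² = ½·g·y₁·y₂·(y₁ + y₂) = ½×9.81×0.0807×0.362×0.443 = 0.0634.
q = √0.0634 = 0.252 m²/s.
V₁ = q/y₁ = 0.252/0.0807 = 3.12 m/s.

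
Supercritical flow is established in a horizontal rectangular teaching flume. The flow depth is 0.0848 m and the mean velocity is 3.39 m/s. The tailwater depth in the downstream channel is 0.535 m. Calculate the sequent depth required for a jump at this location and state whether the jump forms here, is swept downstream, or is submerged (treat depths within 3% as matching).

y₂ = 0.405 m; the jump is submerged

Fr₁ = V₁/√(g·y₁) = 3.39/√(9.81×0.0848) = 3.72.
Sequent-depth ratio: y₂/y₁ = ½[√(1 + 8Fr₁²) − 1] = ½[√111.5 − 1] = 4.78.
y₂ = 4.78 × 0.0848 = 0.405 m.
Tailwater y_tw = 0.535 m: y_tw > y₂, so the jump is submerged.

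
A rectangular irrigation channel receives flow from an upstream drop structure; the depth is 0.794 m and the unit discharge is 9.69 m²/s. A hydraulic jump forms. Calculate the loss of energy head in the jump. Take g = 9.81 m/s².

V₁ = q/y₁ = 9.69/0.794 = 12.2 m/s. Fr₁ = V₁/√(g·y₁) = 12.2/√(9.81×0.794) = 4.37.
By Bélanger, y₂/y₁ = ½[√(1 + 8Fr₁²) − 1] = ½[√154.0 − 1] = 5.70.
y₂ = 5.70 × 0.794 = 4.53 m.
Head loss: ΔE = (y₂ − y₁)³/(4y₁y₂) = (4.53 − 0.794)³/(4×0.794×4.53) = 52.1/14.4 = 3.62 m.

ΔE = 3.62 m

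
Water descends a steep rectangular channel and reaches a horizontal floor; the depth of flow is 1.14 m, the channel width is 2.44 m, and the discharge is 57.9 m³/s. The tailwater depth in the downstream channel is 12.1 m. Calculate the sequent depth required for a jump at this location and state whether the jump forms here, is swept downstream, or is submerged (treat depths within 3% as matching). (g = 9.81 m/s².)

y₂ = 9.48 m; the jump is submerged

q = Q/b = 57.9/2.44 = 23.7 m²/s; V₁ = q/y₁ = 20.8 m/s. Fr₁ = V₁/√(g·y₁) = 6.22.
From the momentum equation for a rectangular channel, y₂/y₁ = ½[√(1 + 8Fr₁²) − 1] = ½[√310.9 − 1] = 8.32.
y₂ = 8.32 × 1.14 = 9.48 m.
Tailwater y_tw = 12.1 m: y_tw > y₂, so the jump is submerged.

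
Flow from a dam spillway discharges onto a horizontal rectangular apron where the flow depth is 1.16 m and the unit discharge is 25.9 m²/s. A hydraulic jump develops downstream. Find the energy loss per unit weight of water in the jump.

V₁ = q/y₁ = 25.9/1.16 = 22.3 m/s. Fr₁ = V₁/√(g·y₁) = 22.3/√(9.81×1.16) = 6.62.
By Bélanger, y₂/y₁ = ½[√(1 + 8Fr₁²) − 1] = ½[√351.5 − 1] = 8.87.
y₂ = 8.87 × 1.16 = 10.3 m.
Head loss: ΔE = (y₂ − y₁)³/(4y₁y₂) = (10.3 − 1.16)³/(4×1.16×10.3) = 762/47.8 = 16.0 m.

ΔE = 16.0 m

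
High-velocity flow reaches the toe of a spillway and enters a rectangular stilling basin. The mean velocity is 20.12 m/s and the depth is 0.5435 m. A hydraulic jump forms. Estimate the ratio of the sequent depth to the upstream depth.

y₂/y₁ = 11.83

Fr₁ = V₁/√(g·y₁) = 20.12/√(9.81×0.5435) = 8.714.
Conjugate-depth relation: y₂/y₁ = ½[√(1 + 8Fr₁²) − 1] = ½[√608.40 − 1] = 11.83.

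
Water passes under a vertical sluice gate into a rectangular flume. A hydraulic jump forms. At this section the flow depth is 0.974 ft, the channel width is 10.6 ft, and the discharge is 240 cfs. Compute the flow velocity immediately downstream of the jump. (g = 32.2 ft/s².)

q = Q/b = 240/10.6 = 22.6 ft²/s; V₁ = q/y₁ = 23.2 ft/s. Fr₁ = V₁/√(g·y₁) = 4.15.
Conjugate-depth relation: y₂/y₁ = ½[√(1 + 8Fr₁²) − 1] = ½[√138.8 − 1] = 5.39.
y₂ = 5.39 × 0.974 = 5.25 ft.
V₂ = q/y₂ = 22.6/5.25 = 4.31 ft/s.

V₂ = 4.31 ft/s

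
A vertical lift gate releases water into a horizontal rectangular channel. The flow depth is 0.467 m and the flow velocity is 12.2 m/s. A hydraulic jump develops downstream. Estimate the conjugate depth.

y₂ = 3.54 m

Fr₁ = V₁/√(g·y₁) = 12.2/√(9.81×0.467) = 5.70.
Sequent-depth ratio: y₂/y₁ = ½[√(1 + 8Fr₁²) − 1] = ½[√260.9 − 1] = 7.58.
y₂ = 7.58 × 0.467 = 3.54 m.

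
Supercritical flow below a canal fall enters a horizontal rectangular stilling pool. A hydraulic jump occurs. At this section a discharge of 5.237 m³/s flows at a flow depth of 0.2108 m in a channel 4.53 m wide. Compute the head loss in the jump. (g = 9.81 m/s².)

ΔE = 0.6439 m

q = Q/b = 5.237/4.53 = 1.156 m²/s; V₁ = q/y₁ = 5.484 m/s. Fr₁ = V₁/√(g·y₁) = 3.814.
From the momentum equation for a rectangular channel, y₂/y₁ = ½[√(1 + 8Fr₁²) − 1] = ½[√117.35 − 1] = 4.916.
y₂ = 4.916 × 0.2108 = 1.036 m.
V₂ = q/y₂ = 1.156/1.036 = 1.115 m/s. E₁ = y₁ + V₁²/2g = 1.744 m; E₂ = y₂ + V₂²/2g = 1.100 m. ΔE = E₁ − E₂ = 0.6439 m.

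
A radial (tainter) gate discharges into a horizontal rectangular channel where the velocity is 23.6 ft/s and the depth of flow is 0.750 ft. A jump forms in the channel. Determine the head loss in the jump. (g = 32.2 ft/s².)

ΔE = 4.45 ft

Fr₁ = V₁/√(g·y₁) = 23.6/√(32.2×0.750) = 4.80.
Sequent-depth ratio: y₂/y₁ = ½[√(1 + 8Fr₁²) − 1] = ½[√185.5 − 1] = 6.31.
y₂ = 6.31 × 0.750 = 4.73 ft.
Head loss: ΔE = (y₂ − y₁)³/(4y₁y₂) = (4.73 − 0.750)³/(4×0.750×4.73) = 63.2/14.2 = 4.45 ft.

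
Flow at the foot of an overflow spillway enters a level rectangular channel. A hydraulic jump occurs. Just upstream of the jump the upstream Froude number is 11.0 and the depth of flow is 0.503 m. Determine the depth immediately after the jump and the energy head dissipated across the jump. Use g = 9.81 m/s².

Fr₁ = 11.0 (given).
Bélanger equation: y₂/y₁ = ½[√(1 + 8Fr₁²) − 1] = ½[√969.0 − 1] = 15.1.
y₂ = 15.1 × 0.503 = 7.58 m.
V₁ = Fr₁·√(g·y₁) = 11.0×√(9.81×0.503) = 24.4 m/s; q = V₁·y₁ = 12.3 m²/s. V₂ = q/y₂ = 12.3/7.58 = 1.62 m/s. E₁ = y₁ + V₁²/2g = 30.9 m; E₂ = y₂ + V₂²/2g = 7.71 m. ΔE = E₁ − E₂ = 23.2 m.

y₂ = 7.58 m; ΔE = 23.2 m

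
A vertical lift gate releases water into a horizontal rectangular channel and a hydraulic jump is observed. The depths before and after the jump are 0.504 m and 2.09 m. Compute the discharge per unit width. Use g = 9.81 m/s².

q = 3.66 m²/s

For a rectangular channel the momentum equation gives q² = ½·g·y₁·y₂·(y₁ + y₂) = ½×9.81×0.504×2.09×2.59 = 13.4.
q = √13.4 = 3.66 m²/s.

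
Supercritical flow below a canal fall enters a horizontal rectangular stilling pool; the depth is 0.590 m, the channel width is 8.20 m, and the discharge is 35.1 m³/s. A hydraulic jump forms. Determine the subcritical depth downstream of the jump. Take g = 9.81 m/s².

y₂ = 2.24 m

q = Q/b = 35.1/8.20 = 4.28 m²/s; V₁ = q/y₁ = 7.26 m/s. Fr₁ = V₁/√(g·y₁) = 3.02.
Bélanger equation: y₂/y₁ = ½[√(1 + 8Fr₁²) − 1] = ½[√73.75 − 1] = 3.79.
y₂ = 3.79 × 0.590 = 2.24 m.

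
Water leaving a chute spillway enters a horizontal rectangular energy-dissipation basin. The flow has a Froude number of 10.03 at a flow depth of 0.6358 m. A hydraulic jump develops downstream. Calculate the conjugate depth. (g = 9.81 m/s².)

y₂ = 8.706 m

Fr₁ = 10.03 (given).
Sequent-depth ratio: y₂/y₁ = ½[√(1 + 8Fr₁²) − 1] = ½[√805.81 − 1] = 13.69.
y₂ = 13.69 × 0.6358 = 8.706 m.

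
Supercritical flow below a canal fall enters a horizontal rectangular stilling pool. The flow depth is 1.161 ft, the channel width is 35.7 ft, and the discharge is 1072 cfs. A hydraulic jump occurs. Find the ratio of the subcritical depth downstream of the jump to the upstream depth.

q = Q/b = 1072/35.7 = 30.03 ft²/s; V₁ = q/y₁ = 25.86 ft/s. Fr₁ = V₁/√(g·y₁) = 4.230.
Sequent-depth ratio: y₂/y₁ = ½[√(1 + 8Fr₁²) − 1] = ½[√144.15 − 1] = 5.503.

y₂/y₁ = 5.503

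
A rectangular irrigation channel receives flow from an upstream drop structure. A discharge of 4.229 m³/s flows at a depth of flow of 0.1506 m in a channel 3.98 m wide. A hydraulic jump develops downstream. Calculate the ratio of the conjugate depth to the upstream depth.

q = Q/b = 4.229/3.98 = 1.063 m²/s; V₁ = q/y₁ = 7.056 m/s. Fr₁ = V₁/√(g·y₁) = 5.805.
From the momentum equation for a rectangular channel, y₂/y₁ = ½[√(1 + 8Fr₁²) − 1] = ½[√270.56 − 1] = 7.724.

y₂/y₁ = 7.724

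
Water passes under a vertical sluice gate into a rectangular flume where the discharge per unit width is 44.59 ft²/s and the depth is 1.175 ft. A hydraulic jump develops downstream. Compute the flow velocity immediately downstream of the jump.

V₁ = q/y₁ = 44.59/1.175 = 37.95 ft/s. Fr₁ = V₁/√(g·y₁) = 37.95/√(32.2×1.175) = 6.170.
Bélanger equation: y₂/y₁ = ½[√(1 + 8Fr₁²) − 1] = ½[√305.51 − 1] = 8.239.
y₂ = 8.239 × 1.175 = 9.681 ft.
V₂ = q/y₂ = 44.59/9.681 = 4.606 ft/s.

V₂ = 4.606 ft/s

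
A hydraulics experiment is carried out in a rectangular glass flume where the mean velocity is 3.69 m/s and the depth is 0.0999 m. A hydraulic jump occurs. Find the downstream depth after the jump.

y₂ = 0.479 m

Fr₁ = V₁/√(g·y₁) = 3.69/√(9.81×0.0999) = 3.73.
From the momentum equation for a rectangular channel, y₂/y₁ = ½[√(1 + 8Fr₁²) − 1] = ½[√112.1 − 1] = 4.80.
y₂ = 4.80 × 0.0999 = 0.479 m.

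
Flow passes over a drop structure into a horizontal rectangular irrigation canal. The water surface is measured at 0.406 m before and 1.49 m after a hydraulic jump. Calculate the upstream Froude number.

Fr₁ = 2.93

For a rectangular channel the momentum equation gives q² = ½·g·y₁·y₂·(y₁ + y₂) = ½×9.81×0.406×1.49×1.90 = 5.63.
q = √5.63 = 2.37 m²/s.
V₁ = q/y₁ = 5.84 m/s; Fr₁ = V₁/√(g·y₁) = 2.93.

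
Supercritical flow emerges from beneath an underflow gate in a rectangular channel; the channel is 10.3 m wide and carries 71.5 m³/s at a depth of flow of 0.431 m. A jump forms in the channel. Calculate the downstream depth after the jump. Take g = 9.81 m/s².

q = Q/b = 71.5/10.3 = 6.94 m²/s; V₁ = q/y₁ = 16.1 m/s. Fr₁ = V₁/√(g·y₁) = 7.83.
Sequent-depth ratio: y₂/y₁ = ½[√(1 + 8Fr₁²) − 1] = ½[√491.8 − 1] = 10.6.
y₂ = 10.6 × 0.431 = 4.56 m.

y₂ = 4.56 m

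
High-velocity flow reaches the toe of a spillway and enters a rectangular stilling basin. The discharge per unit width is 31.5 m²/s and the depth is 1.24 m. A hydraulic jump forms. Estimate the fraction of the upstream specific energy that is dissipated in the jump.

ΔE/E₁ = 0.633 (63.3%)

V₁ = q/y₁ = 31.5/1.24 = 25.4 m/s. Fr₁ = V₁/√(g·y₁) = 25.4/√(9.81×1.24) = 7.28.
Bélanger equation: y₂/y₁ = ½[√(1 + 8Fr₁²) − 1] = ½[√425.4 − 1] = 9.81.
y₂ = 9.81 × 1.24 = 12.2 m.
E₁ = y₁ + V₁²/2g = 34.1 m. ΔE = (y₂ − y₁)³/(4y₁y₂) = 21.6 m. ΔE/E₁ = 21.6/34.1 = 0.633.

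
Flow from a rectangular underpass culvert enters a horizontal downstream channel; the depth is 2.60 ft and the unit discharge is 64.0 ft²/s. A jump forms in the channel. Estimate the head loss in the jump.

V₁ = q/y₁ = 64.0/2.60 = 24.6 ft/s. Fr₁ = V₁/√(g·y₁) = 24.6/√(32.2×2.60) = 2.69.
Conjugate-depth relation: y₂/y₁ = ½[√(1 + 8Fr₁²) − 1] = ½[√58.90 − 1] = 3.34.
y₂ = 3.34 × 2.60 = 8.68 ft.
Head loss: ΔE = (y₂ − y₁)³/(4y₁y₂) = (8.68 − 2.60)³/(4×2.60×8.68) = 224/90.2 = 2.49 ft.

ΔE = 2.49 ft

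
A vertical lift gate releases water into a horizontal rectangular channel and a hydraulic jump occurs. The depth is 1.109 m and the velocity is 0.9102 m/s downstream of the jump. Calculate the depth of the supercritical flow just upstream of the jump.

Fr₂ = V₂/√(g·y₂) = 0.9102/√(9.81×1.109) = 0.2760.
Applying the sequent-depth relation in reverse, y₁/y₂ = ½[√(1 + 8Fr₂²) − 1] = ½[√1.6092 − 1] = 0.1343.
y₁ = 0.1343 × 1.109 = 0.1489 m.

y₁ = 0.1489 m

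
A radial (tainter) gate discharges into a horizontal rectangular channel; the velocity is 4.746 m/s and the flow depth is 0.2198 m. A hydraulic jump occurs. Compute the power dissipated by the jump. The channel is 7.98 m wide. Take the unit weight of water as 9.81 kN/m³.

Fr₁ = V₁/√(g·y₁) = 4.746/√(9.81×0.2198) = 3.232.
Sequent-depth ratio: y₂/y₁ = ½[√(1 + 8Fr₁²) − 1] = ½[√84.570 − 1] = 4.098.
y₂ = 4.098 × 0.2198 = 0.9008 m.
Head loss: ΔE = (y₂ − y₁)³/(4y₁y₂) = (0.9008 − 0.2198)³/(4×0.2198×0.9008) = 0.3158/0.7919 = 0.3987 m.
q = V₁·y₁ = 4.746 × 0.2198 = 1.043 m²/s. Q = q·b = 1.043 × 7.98 = 8.325 m³/s. P = γ·Q·ΔE = 9.81 × 8.325 × 0.3987 = 32.56 kW.

P = 32.56 kW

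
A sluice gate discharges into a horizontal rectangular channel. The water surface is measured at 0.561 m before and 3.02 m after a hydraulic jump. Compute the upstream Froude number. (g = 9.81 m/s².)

Fr₁ = 4.15

For a rectangular channel the momentum equation gives q² = ½·g·y₁·y₂·(y₁ + y₂) = ½×9.81×0.561×3.02×3.58 = 29.8.
q = √29.8 = 5.46 m²/s.
V₁ = q/y₁ = 9.72 m/s; Fr₁ = V₁/√(g·y₁) = 4.15.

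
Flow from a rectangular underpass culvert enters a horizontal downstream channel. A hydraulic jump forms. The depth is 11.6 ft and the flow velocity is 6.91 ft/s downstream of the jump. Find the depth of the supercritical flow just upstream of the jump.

Fr₂ = V₂/√(g·y₂) = 6.91/√(32.2×11.6) = 0.358.
From the momentum equation (using Fr₂), y₁/y₂ = ½[√(1 + 8Fr₂²) − 1] = ½[√2.023 − 1] = 0.211.
y₁ = 0.211 × 11.6 = 2.45 ft.

y₁ = 2.45 ft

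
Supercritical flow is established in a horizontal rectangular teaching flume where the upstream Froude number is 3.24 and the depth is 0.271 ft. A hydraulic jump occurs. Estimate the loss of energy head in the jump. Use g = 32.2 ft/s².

Fr₁ = 3.24 (given).
Conjugate-depth relation: y₂/y₁ = ½[√(1 + 8Fr₁²) − 1] = ½[√84.98 − 1] = 4.11.
y₂ = 4.11 × 0.271 = 1.11 ft.
V₁ = Fr₁·√(g·y₁) = 3.24×√(32.2×0.271) = 9.57 ft/s; q = V₁·y₁ = 2.59 ft²/s. V₂ = q/y₂ = 2.59/1.11 = 2.33 ft/s. E₁ = y₁ + V₁²/2g = 1.69 ft; E₂ = y₂ + V₂²/2g = 1.20 ft. ΔE = E₁ − E₂ = 0.496 ft.

ΔE = 0.496 ft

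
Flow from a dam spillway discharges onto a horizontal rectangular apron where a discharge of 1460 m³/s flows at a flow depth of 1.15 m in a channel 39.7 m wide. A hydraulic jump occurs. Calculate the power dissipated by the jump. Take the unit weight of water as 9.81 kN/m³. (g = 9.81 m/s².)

P = 544880 kW

q = Q/b = 1460/39.7 = 36.8 m²/s; V₁ = q/y₁ = 32.0 m/s. Fr₁ = V₁/√(g·y₁) = 9.52.
Conjugate-depth relation: y₂/y₁ = ½[√(1 + 8Fr₁²) − 1] = ½[√726.2 − 1] = 13.0.
y₂ = 13.0 × 1.15 = 14.9 m.
Head loss: ΔE = (y₂ − y₁)³/(4y₁y₂) = (14.9 − 1.15)³/(4×1.15×14.9) = 2611/68.6 = 38.0 m.
P = γ·Q·ΔE = 9.81 × 1460 × 38.0 = 544880 kW.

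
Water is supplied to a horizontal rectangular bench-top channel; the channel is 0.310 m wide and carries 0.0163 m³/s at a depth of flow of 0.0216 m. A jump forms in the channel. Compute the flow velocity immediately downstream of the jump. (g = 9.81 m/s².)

q = Q/b = 0.0163/0.310 = 0.0526 m²/s; V₁ = q/y₁ = 2.43 m/s. Fr₁ = V₁/√(g·y₁) = 5.29.
By Bélanger, y₂/y₁ = ½[√(1 + 8Fr₁²) − 1] = ½[√224.7 − 1] = 7.00.
y₂ = 7.00 × 0.0216 = 0.151 m.
V₂ = q/y₂ = 0.0526/0.151 = 0.348 m/s.

V₂ = 0.348 m/s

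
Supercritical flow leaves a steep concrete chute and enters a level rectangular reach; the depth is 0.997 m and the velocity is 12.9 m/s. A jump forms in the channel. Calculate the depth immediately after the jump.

Fr₁ = V₁/√(g·y₁) = 12.9/√(9.81×0.997) = 4.12.
Bélanger equation: y₂/y₁ = ½[√(1 + 8Fr₁²) − 1] = ½[√137.1 − 1] = 5.35.
y₂ = 5.35 × 0.997 = 5.34 m.

y₂ = 5.34 m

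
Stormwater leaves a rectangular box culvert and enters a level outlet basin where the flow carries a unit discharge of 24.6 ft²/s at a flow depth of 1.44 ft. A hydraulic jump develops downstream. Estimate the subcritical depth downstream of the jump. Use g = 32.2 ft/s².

y₂ = 4.44 ft

V₁ = q/y₁ = 24.6/1.44 = 17.1 ft/s. Fr₁ = V₁/√(g·y₁) = 17.1/√(32.2×1.44) = 2.51.
Sequent-depth ratio: y₂/y₁ = ½[√(1 + 8Fr₁²) − 1] = ½[√51.35 − 1] = 3.08.
y₂ = 3.08 × 1.44 = 4.44 ft.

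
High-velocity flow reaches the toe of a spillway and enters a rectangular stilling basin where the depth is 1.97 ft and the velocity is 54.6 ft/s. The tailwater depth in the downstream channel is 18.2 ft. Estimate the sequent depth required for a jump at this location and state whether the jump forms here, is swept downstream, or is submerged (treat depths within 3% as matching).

Fr₁ = V₁/√(g·y₁) = 54.6/√(32.2×1.97) = 6.86.
Sequent-depth ratio: y₂/y₁ = ½[√(1 + 8Fr₁²) − 1] = ½[√377.0 − 1] = 9.21.
y₂ = 9.21 × 1.97 = 18.1 ft.
Tailwater y_tw = 18.2 ft: y_tw ≈ y₂, so the jump forms here.

y₂ = 18.1 ft; the jump forms here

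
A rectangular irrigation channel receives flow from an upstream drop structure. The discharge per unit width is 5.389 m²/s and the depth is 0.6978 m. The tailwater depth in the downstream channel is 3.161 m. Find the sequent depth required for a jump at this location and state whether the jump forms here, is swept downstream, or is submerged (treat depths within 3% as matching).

y₂ = 2.585 m; the jump is submerged

V₁ = q/y₁ = 5.389/0.6978 = 7.723 m/s. Fr₁ = V₁/√(g·y₁) = 7.723/√(9.81×0.6978) = 2.952.
Sequent-depth ratio: y₂/y₁ = ½[√(1 + 8Fr₁²) − 1] = ½[√70.702 − 1] = 3.704.
y₂ = 3.704 × 0.6978 = 2.585 m.
Tailwater y_tw = 3.161 m: y_tw > y₂, so the jump is submerged.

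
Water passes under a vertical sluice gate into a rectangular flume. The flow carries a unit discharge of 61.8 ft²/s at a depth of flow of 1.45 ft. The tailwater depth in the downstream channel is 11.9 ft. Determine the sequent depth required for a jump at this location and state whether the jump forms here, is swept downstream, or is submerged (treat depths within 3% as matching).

y₂ = 12.1 ft; the jump forms here

V₁ = q/y₁ = 61.8/1.45 = 42.6 ft/s. Fr₁ = V₁/√(g·y₁) = 42.6/√(32.2×1.45) = 6.24.
From the momentum equation for a rectangular channel, y₂/y₁ = ½[√(1 + 8Fr₁²) − 1] = ½[√312.2 − 1] = 8.34.
y₂ = 8.34 × 1.45 = 12.1 ft.
Tailwater y_tw = 11.9 ft: y_tw ≈ y₂, so the jump forms here.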